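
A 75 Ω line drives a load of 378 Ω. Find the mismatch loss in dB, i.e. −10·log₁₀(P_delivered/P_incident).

mismatch loss ≈ 2.58 dB

Γ = (378 − 75)/(378 + 75) = 0.669
|Γ|² = 0.447, so P_del/P_inc = 1 − |Γ|² = 0.553
ML = −10·log₁₀(1 − |Γ|²)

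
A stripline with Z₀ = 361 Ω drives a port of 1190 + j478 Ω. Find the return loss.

Γ = (829 + j478)/(1551 + j478), |Γ| = 0.59
RL = −20·log₁₀|Γ| = −20·log₁₀(0.59)

RL ≈ 4.59 dB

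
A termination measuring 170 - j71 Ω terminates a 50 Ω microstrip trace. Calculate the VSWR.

Γ = (Z_L − Z_0)/(Z_L + Z_0) = (120 − j71)/(220 − j71)
|Γ| = 139/231 = 0.603
VSWR = (1 + |Γ|)/(1 − |Γ|) = 1.6/0.397

VSWR ≈ 4.04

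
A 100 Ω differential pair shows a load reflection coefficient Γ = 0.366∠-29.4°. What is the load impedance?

Z_L ≈ 175 − j72.4 Ω

Z_L = Z_0·(1 + Γ)/(1 − Γ) = 100·(1.32 − j0.18)/(0.681 + j0.18)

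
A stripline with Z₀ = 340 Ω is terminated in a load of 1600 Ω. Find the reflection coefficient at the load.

Γ = 0.649

Γ = (Z_L − Z_0)/(Z_L + Z_0) = (1600 − 340)/(1600 + 340) = 1260/1940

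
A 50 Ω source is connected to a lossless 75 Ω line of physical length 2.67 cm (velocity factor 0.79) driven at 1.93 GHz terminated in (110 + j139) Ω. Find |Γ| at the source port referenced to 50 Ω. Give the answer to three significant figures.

λ = v/f = 0.79·c / 1.93 GHz = 0.123 m
βl = 2π·l/λ = 2π × 0.217 = 78.3°
tan(βl) = 4.82
Z_in = Z_0·(Z_L + jZ_0·tanβl)/(Z_0 + jZ_L·tanβl) = 23.6 − j42.1 Ω
Γ_s = (Z_in − Z_s)/(Z_in + Z_s) = (-26.4 − j42.1)/(73.6 − j42.1), |Γ_s| = 0.586

|Γ| ≈ 0.586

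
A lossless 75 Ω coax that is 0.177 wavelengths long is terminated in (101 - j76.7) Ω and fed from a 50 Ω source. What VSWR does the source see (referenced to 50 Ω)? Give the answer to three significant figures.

VSWR ≈ 1.64

βl = 2π × 0.177 = 63.7°
tan(βl) = 2.03
Z_in = Z_0·(Z_L + jZ_0·tanβl)/(Z_0 + jZ_L·tanβl) = 30.5 − j2.64 Ω
Γ_s = (Z_in − Z_s)/(Z_in + Z_s) = (-19.5 − j2.64)/(80.5 − j2.64), |Γ_s| = 0.244
VSWR = (1 + |Γ_s|)/(1 − |Γ_s|)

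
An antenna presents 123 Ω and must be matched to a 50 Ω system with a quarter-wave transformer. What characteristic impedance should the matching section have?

Z_qwt ≈ 78.4 Ω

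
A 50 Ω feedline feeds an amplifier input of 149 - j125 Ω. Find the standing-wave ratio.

Γ = (Z_L − Z_0)/(Z_L + Z_0) = (99 − j125)/(199 − j125)
|Γ| = 159/235 = 0.679
VSWR = (1 + |Γ|)/(1 − |Γ|) = 1.68/0.321

VSWR ≈ 5.22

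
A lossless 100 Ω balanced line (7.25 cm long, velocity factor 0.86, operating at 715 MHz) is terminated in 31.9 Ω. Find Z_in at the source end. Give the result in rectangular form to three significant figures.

λ = v/f = 0.86·c / 715 MHz = 0.361 m
βl = 2π·l/λ = 2π × 0.201 = 72.3°
tan(βl) = tan(72.3°) = 3.14
Z_in = Z_0·(Z_L + jZ_0·tanβl)/(Z_0 + jZ_L·tanβl)
     = 100·(31.9 + j314)/(100 + j100)

Z_in ≈ 173 + j141 Ω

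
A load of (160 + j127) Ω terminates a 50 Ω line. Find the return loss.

RL ≈ 3.29 dB

Γ = (110 + j127)/(210 + j127), |Γ| = 0.685
RL = −20·log₁₀|Γ| = −20·log₁₀(0.685)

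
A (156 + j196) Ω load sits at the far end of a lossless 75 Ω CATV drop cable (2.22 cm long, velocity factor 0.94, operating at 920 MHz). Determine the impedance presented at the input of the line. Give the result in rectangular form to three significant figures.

Z_in ≈ 174 − j201 Ω

λ = v/f = 0.94·c / 920 MHz = 0.307 m
βl = 2π·l/λ = 2π × 0.0724 = 26.1°
tan(βl) = tan(26.1°) = 0.489
Z_in = Z_0·(Z_L + jZ_0·tanβl)/(Z_0 + jZ_L·tanβl)
     = 75·(156 + j233)/(-20.9 + j76.3)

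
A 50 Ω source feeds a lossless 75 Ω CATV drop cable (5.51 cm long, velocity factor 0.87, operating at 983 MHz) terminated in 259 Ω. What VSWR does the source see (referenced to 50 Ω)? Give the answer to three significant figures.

VSWR ≈ 2.52

λ = v/f = 0.87·c / 983 MHz = 0.266 m
βl = 2π·l/λ = 2π × 0.208 = 74.7°
tan(βl) = 3.66
Z_in = Z_0·(Z_L + jZ_0·tanβl)/(Z_0 + jZ_L·tanβl) = 23.2 − j18.7 Ω
Γ_s = (Z_in − Z_s)/(Z_in + Z_s) = (-26.8 − j18.7)/(73.2 − j18.7), |Γ_s| = 0.432
VSWR = (1 + |Γ_s|)/(1 − |Γ_s|)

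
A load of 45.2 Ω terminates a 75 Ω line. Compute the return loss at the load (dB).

Γ = (45.2 − 75)/(45.2 + 75) = -0.248
RL = −20·log₁₀|Γ| = −20·log₁₀(0.248)

RL ≈ 12.1 dB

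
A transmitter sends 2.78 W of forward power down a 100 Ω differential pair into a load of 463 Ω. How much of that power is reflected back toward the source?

Γ = (463 − 100)/(463 + 100) = 0.645
|Γ|² = 0.416
P_refl = |Γ|²·P_inc = 1.16 W, P_del = (1 − |Γ|²)·P_inc = 1.62 W

P_reflected ≈ 1.16 W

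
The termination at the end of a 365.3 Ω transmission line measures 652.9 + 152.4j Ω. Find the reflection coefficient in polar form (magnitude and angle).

Γ ≈ 0.316 ∠ 19.4°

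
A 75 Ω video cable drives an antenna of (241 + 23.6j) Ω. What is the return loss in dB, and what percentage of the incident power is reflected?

RL ≈ 5.53 dB; 28% of incident power reflected

Γ = (166 + j23.6)/(316 + j23.6), |Γ| = 0.529
RL = −20·log₁₀(0.529) = 5.53 dB
P_refl/P_inc = |Γ|² = 0.28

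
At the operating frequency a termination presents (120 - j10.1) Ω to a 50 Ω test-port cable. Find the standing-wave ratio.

VSWR ≈ 2.42

Γ = (Z_L − Z_0)/(Z_L + Z_0) = (70 − j10.1)/(170 − j10.1)
|Γ| = 70.7/170 = 0.415
VSWR = (1 + |Γ|)/(1 − |Γ|) = 1.42/0.585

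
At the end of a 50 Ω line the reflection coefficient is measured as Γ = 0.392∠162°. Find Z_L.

Z_L = Z_0·(1 + Γ)/(1 − Γ) = 50·(0.627 + j0.121)/(1.37 − j0.121)

Z_L ≈ 22.3 + j6.38 Ω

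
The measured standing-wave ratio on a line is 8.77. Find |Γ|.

|Γ| ≈ 0.795

|Γ| = (S − 1)/(S + 1) = (8.77 − 1)/(8.77 + 1) = 7.77/9.77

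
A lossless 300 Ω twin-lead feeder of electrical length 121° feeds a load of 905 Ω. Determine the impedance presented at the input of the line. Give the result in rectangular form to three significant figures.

tan(βl) = tan(121°) = -1.66
Z_in = Z_0·(Z_L + jZ_0·tanβl)/(Z_0 + jZ_L·tanβl)
     = 300·(905 − j499)/(300 − j1510)

Z_in ≈ 130 + j154 Ω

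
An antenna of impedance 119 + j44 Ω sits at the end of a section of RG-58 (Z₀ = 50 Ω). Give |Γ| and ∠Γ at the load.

Γ ≈ 0.469 ∠ 17.9°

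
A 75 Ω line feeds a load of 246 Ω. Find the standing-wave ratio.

VSWR ≈ 3.28

Γ = (246 − 75)/(246 + 75) = 0.533
VSWR = (1 + 0.533)/(1 − 0.533)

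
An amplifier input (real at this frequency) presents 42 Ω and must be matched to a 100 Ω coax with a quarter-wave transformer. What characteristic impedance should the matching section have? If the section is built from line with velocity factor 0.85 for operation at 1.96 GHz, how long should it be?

Z_qwt ≈ 64.8 Ω; length ≈ 3.25 cm

Z_qwt = √(Z_0·R_L) = √(100 × 42) = √4200
λ = 0.85·c/f = 0.13 m, so l = λ/4 = 0.0325 m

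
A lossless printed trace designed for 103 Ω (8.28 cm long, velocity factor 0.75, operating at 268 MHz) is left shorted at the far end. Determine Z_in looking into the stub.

λ = v/f = 0.75·c / 268 MHz = 0.84 m
βl = 2π·l/λ = 2π × 0.0986 = 35.5°
tan(βl) = 0.713
For a shorted stub, Z_in = jZ_0·tan(βl)

Z_in ≈ +j73.5 Ω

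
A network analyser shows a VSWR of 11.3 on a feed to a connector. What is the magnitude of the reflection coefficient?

|Γ| ≈ 0.837

|Γ| = (S − 1)/(S + 1) = (11.3 − 1)/(11.3 + 1) = 10.3/12.3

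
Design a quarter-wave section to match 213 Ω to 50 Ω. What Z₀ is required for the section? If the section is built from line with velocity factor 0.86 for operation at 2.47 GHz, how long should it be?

Z_qwt ≈ 103 Ω; length ≈ 2.61 cm

Z_qwt = √(Z_0·R_L) = √(50 × 213) = √10650
λ = 0.86·c/f = 0.104 m, so l = λ/4 = 0.0261 m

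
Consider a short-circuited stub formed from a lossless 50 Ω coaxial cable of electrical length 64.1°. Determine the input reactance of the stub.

tan(βl) = 2.06
For a short-circuited stub, Z_in = jZ_0·tan(βl)

X_in ≈ 103 Ω (inductive)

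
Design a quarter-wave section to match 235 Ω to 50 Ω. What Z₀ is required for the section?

Z_qwt ≈ 108 Ω

Z_qwt = √(Z_0·R_L) = √(50 × 235) = √11750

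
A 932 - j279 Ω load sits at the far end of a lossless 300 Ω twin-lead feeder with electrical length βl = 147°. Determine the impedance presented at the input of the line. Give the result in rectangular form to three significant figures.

tan(βl) = tan(147°) = -0.649
Z_in = Z_0·(Z_L + jZ_0·tanβl)/(Z_0 + jZ_L·tanβl)
     = 300·(932 − j474)/(119 − j605)

Z_in ≈ 313 + j400 Ω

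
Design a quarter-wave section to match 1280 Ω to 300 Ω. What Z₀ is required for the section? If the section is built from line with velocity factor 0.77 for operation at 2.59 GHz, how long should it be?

Z_qwt = √(Z_0·R_L) = √(300 × 1280) = √384000
λ = 0.77·c/f = 0.0892 m, so l = λ/4 = 0.0223 m

Z_qwt ≈ 620 Ω; length ≈ 2.23 cm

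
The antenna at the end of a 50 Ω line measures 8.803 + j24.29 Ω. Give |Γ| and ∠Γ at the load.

Γ = (Z_L − Z_0)/(Z_L + Z_0) = (-41.2 + j24.29)/(58.8 + j24.29)
|Γ| = 47.8/63.6 = 0.752

Γ ≈ 0.752 ∠ 127°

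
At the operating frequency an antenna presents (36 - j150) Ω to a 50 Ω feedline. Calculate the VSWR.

Γ = (Z_L − Z_0)/(Z_L + Z_0) = (-14 − j150)/(86 − j150)
|Γ| = 151/173 = 0.871
VSWR = (1 + |Γ|)/(1 − |Γ|) = 1.87/0.129

VSWR ≈ 14.5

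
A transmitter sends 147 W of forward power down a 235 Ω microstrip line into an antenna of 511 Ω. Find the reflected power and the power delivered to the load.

P_reflected ≈ 20.1 W; P_delivered ≈ 127 W

Γ = (511 − 235)/(511 + 235) = 0.37
|Γ|² = 0.137
P_refl = |Γ|²·P_inc = 20.1 W, P_del = (1 − |Γ|²)·P_inc = 127 W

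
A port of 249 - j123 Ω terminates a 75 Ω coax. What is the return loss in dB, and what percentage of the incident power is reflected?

Γ = (174 − j123)/(324 − j123), |Γ| = 0.615
RL = −20·log₁₀(0.615) = 4.22 dB
P_refl/P_inc = |Γ|² = 0.378

RL ≈ 4.22 dB; 37.8% of incident power reflected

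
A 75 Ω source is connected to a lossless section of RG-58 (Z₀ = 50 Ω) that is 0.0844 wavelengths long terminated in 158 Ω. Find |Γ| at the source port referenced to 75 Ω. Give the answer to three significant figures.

βl = 2π × 0.0844 = 30.4°
tan(βl) = 0.586
Z_in = Z_0·(Z_L + jZ_0·tanβl)/(Z_0 + jZ_L·tanβl) = 47.9 − j59.4 Ω
Γ_s = (Z_in − Z_s)/(Z_in + Z_s) = (-27.1 − j59.4)/(123 − j59.4), |Γ_s| = 0.478

|Γ| ≈ 0.478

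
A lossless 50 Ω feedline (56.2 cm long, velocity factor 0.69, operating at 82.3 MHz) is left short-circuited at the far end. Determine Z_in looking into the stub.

Z_in ≈ +j297 Ω

λ = v/f = 0.69·c / 82.3 MHz = 2.52 m
βl = 2π·l/λ = 2π × 0.223 = 80.4°
tan(βl) = 5.94
For a short-circuited stub, Z_in = jZ_0·tan(βl)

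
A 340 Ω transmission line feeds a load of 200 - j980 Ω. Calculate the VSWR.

VSWR ≈ 16.4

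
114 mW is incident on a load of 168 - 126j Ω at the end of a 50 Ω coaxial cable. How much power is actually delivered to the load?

|Γ| = |(118 − j126)/(218 − j126)| = 0.686
|Γ|² = 0.47
P_refl = |Γ|²·P_inc = 53.6 mW, P_del = (1 − |Γ|²)·P_inc = 60.4 mW

P_delivered ≈ 60.4 mW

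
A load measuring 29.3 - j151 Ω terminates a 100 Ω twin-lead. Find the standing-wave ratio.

VSWR ≈ 11.4

Γ = (Z_L − Z_0)/(Z_L + Z_0) = (-70.7 − j151)/(129.3 − j151)
|Γ| = 167/199 = 0.839
VSWR = (1 + |Γ|)/(1 − |Γ|) = 1.84/0.161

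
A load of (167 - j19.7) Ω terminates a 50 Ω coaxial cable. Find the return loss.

RL ≈ 5.28 dB

Γ = (117 − j19.7)/(217 − j19.7), |Γ| = 0.545
RL = −20·log₁₀|Γ| = −20·log₁₀(0.545)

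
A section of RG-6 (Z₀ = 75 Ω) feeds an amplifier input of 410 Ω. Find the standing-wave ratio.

VSWR ≈ 5.47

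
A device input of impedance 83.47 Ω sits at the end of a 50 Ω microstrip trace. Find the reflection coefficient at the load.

Γ = 0.251

Γ = (Z_L − Z_0)/(Z_L + Z_0) = (83.47 − 50)/(83.47 + 50) = 33.47/133.5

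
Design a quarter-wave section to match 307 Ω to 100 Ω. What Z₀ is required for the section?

Z_qwt ≈ 175 Ω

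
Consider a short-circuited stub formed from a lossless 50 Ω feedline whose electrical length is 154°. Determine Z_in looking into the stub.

Z_in ≈ −j24.4 Ω

tan(βl) = -0.488
For a short-circuited stub, Z_in = jZ_0·tan(βl)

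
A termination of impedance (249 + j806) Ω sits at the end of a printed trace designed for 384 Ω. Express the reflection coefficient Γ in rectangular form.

Γ = (Z_L − Z_0)/(Z_L + Z_0) = (-135 + j806)/(633 + j806)

Γ ≈ 0.537 + j0.589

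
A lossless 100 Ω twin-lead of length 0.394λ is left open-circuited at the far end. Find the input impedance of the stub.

βl = 2π × 0.394 = 142°
tan(βl) = -0.786
For an open-circuited stub, Z_in = −jZ_0·cot(βl) = −jZ_0/tan(βl)

Z_in ≈ +j127 Ω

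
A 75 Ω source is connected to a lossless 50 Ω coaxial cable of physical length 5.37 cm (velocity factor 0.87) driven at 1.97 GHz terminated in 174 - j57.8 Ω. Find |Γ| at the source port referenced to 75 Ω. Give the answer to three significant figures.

λ = v/f = 0.87·c / 1.97 GHz = 0.132 m
βl = 2π·l/λ = 2π × 0.405 = 146°
tan(βl) = -0.677
Z_in = Z_0·(Z_L + jZ_0·tanβl)/(Z_0 + jZ_L·tanβl) = 45.4 + j69.7 Ω
Γ_s = (Z_in − Z_s)/(Z_in + Z_s) = (-29.6 + j69.7)/(120 + j69.7), |Γ_s| = 0.545

|Γ| ≈ 0.545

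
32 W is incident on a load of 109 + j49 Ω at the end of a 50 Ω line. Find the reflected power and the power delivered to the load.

P_reflected ≈ 6.8 W; P_delivered ≈ 25.2 W

|Γ| = |(59 + j49)/(159 + j49)| = 0.461
|Γ|² = 0.212
P_refl = |Γ|²·P_inc = 6.8 W, P_del = (1 − |Γ|²)·P_inc = 25.2 W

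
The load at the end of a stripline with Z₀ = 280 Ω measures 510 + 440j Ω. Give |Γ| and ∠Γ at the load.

Γ ≈ 0.549 ∠ 33.3°

Γ = (Z_L − Z_0)/(Z_L + Z_0) = (230 + j440)/(790 + j440)
|Γ| = 496/904 = 0.549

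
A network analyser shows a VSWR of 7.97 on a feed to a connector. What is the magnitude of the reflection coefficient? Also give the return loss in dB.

|Γ| ≈ 0.777; return loss ≈ 2.19 dB

|Γ| = (S − 1)/(S + 1) = (7.97 − 1)/(7.97 + 1) = 6.97/8.97
RL = −20·log₁₀|Γ| = −20·log₁₀(0.777)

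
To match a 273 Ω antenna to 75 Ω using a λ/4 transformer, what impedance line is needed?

Z_qwt ≈ 143 Ω

Z_qwt = √(Z_0·R_L) = √(75 × 273) = √20480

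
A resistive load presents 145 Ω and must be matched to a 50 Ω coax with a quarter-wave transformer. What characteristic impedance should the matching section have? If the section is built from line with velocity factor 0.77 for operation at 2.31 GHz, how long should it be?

Z_qwt ≈ 85.1 Ω; length ≈ 2.5 cm

Z_qwt = √(Z_0·R_L) = √(50 × 145) = √7250
λ = 0.77·c/f = 0.1 m, so l = λ/4 = 0.025 m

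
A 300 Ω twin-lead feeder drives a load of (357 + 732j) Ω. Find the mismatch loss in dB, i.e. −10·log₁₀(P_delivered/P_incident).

mismatch loss ≈ 3.54 dB

Γ = (57 + j732)/(657 + j732), |Γ| = 0.746
|Γ|² = 0.557, so P_del/P_inc = 1 − |Γ|² = 0.443
ML = −10·log₁₀(1 − |Γ|²)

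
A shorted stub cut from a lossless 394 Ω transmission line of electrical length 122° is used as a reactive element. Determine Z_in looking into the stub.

Z_in ≈ −j631 Ω

tan(βl) = -1.6
For a shorted stub, Z_in = jZ_0·tan(βl)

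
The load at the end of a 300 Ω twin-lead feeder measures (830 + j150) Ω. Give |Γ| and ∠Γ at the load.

Γ = (Z_L − Z_0)/(Z_L + Z_0) = (530 + j150)/(1130 + j150)
|Γ| = 551/1140 = 0.483

Γ ≈ 0.483 ∠ 8.24°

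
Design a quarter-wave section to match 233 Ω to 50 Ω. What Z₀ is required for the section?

Z_qwt ≈ 108 Ω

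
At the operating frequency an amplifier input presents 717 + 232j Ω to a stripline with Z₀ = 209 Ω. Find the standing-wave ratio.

Γ = (Z_L − Z_0)/(Z_L + Z_0) = (508 + j232)/(926 + j232)
|Γ| = 558/955 = 0.585
VSWR = (1 + |Γ|)/(1 − |Γ|) = 1.59/0.415

VSWR ≈ 3.82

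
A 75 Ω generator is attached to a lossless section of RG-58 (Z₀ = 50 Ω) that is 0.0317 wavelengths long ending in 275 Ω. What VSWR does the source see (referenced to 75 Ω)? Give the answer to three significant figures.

VSWR ≈ 3.85

βl = 2π × 0.0317 = 11.4°
tan(βl) = 0.202
Z_in = Z_0·(Z_L + jZ_0·tanβl)/(Z_0 + jZ_L·tanβl) = 128 − j132 Ω
Γ_s = (Z_in − Z_s)/(Z_in + Z_s) = (53.2 − j132)/(203 − j132), |Γ_s| = 0.588
VSWR = (1 + |Γ_s|)/(1 − |Γ_s|)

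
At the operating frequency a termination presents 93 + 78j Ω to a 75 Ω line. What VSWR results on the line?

Γ = (Z_L − Z_0)/(Z_L + Z_0) = (18 + j78)/(168 + j78)
|Γ| = 80/185 = 0.432
VSWR = (1 + |Γ|)/(1 − |Γ|) = 1.43/0.568

VSWR ≈ 2.52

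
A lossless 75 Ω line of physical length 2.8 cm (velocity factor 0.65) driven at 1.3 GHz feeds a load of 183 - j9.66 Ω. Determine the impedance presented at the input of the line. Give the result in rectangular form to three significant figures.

Z_in ≈ 34.4 − j23.8 Ω

λ = v/f = 0.65·c / 1.3 GHz = 0.15 m
βl = 2π·l/λ = 2π × 0.187 = 67.2°
tan(βl) = tan(67.2°) = 2.38
Z_in = Z_0·(Z_L + jZ_0·tanβl)/(Z_0 + jZ_L·tanβl)
     = 75·(183 + j169)/(98 + j435)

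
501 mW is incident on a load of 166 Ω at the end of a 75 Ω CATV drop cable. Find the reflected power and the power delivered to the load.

Γ = (166 − 75)/(166 + 75) = 0.378
|Γ|² = 0.143
P_refl = |Γ|²·P_inc = 71.4 mW, P_del = (1 − |Γ|²)·P_inc = 430 mW

P_reflected ≈ 71.4 mW; P_delivered ≈ 430 mW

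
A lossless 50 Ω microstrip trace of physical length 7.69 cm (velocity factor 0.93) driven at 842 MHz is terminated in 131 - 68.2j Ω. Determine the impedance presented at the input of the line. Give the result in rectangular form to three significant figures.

λ = v/f = 0.93·c / 842 MHz = 0.331 m
βl = 2π·l/λ = 2π × 0.232 = 83.5°
tan(βl) = tan(83.5°) = 8.84
Z_in = Z_0·(Z_L + jZ_0·tanβl)/(Z_0 + jZ_L·tanβl)
     = 50·(131 + j374)/(653 + j1160)

Z_in ≈ 14.7 + j2.61 Ω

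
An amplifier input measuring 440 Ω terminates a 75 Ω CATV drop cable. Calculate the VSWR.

VSWR ≈ 5.87

For a purely resistive load, VSWR = R_L/Z_0 or Z_0/R_L (whichever > 1) = 440/75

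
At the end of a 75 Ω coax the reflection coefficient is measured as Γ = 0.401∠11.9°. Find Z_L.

Z_L = Z_0·(1 + Γ)/(1 − Γ) = 75·(1.39 + j0.0827)/(0.608 − j0.0827)

Z_L ≈ 167 + j33 Ω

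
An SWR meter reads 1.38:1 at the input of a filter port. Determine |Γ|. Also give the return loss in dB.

|Γ| ≈ 0.16; return loss ≈ 15.9 dB

|Γ| = (S − 1)/(S + 1) = (1.38 − 1)/(1.38 + 1) = 0.38/2.38
RL = −20·log₁₀|Γ| = −20·log₁₀(0.16)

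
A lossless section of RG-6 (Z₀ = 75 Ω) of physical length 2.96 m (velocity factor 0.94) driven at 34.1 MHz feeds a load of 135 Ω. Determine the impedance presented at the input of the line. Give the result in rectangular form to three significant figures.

Z_in ≈ 57.2 + j34.8 Ω

λ = v/f = 0.94·c / 34.1 MHz = 8.27 m
βl = 2π·l/λ = 2π × 0.358 = 129°
tan(βl) = tan(129°) = -1.24
Z_in = Z_0·(Z_L + jZ_0·tanβl)/(Z_0 + jZ_L·tanβl)
     = 75·(135 − j93.1)/(75 − j168)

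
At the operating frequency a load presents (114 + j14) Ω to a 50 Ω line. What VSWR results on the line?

VSWR ≈ 2.32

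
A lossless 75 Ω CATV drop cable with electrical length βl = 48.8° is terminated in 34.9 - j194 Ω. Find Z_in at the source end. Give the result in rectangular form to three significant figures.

Z_in ≈ 5.05 − j28.1 Ω

tan(βl) = tan(48.8°) = 1.14
Z_in = Z_0·(Z_L + jZ_0·tanβl)/(Z_0 + jZ_L·tanβl)
     = 75·(34.9 − j108)/(297 + j39.9)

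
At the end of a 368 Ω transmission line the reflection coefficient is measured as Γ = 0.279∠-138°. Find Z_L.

Z_L = Z_0·(1 + Γ)/(1 − Γ) = 368·(0.793 − j0.187)/(1.21 + j0.187)

Z_L ≈ 227 − j92.1 Ω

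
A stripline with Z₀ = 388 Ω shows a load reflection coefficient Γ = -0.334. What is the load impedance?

Z_L ≈ 194 Ω

Z_L = Z_0·(1 + Γ)/(1 − Γ) = 388·(0.666)/(1.33)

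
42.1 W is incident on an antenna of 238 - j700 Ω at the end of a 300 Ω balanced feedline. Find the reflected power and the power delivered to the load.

|Γ| = |(-62 − j700)/(538 − j700)| = 0.796
|Γ|² = 0.634
P_refl = |Γ|²·P_inc = 26.7 W, P_del = (1 − |Γ|²)·P_inc = 15.4 W

P_reflected ≈ 26.7 W; P_delivered ≈ 15.4 W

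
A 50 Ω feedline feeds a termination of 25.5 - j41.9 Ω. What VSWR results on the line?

VSWR ≈ 3.57

Γ = (Z_L − Z_0)/(Z_L + Z_0) = (-24.5 − j41.9)/(75.5 − j41.9)
|Γ| = 48.5/86.3 = 0.562
VSWR = (1 + |Γ|)/(1 − |Γ|) = 1.56/0.438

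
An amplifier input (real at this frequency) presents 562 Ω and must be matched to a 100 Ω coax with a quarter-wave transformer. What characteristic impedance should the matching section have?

Z_qwt ≈ 237 Ω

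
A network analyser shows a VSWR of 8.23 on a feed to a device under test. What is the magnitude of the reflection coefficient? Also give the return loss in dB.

|Γ| ≈ 0.783; return loss ≈ 2.12 dB

|Γ| = (S − 1)/(S + 1) = (8.23 − 1)/(8.23 + 1) = 7.23/9.23
RL = −20·log₁₀|Γ| = −20·log₁₀(0.783)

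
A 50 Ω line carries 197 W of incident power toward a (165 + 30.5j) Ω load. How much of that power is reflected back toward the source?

P_reflected ≈ 59.1 W

|Γ| = |(115 + j30.5)/(215 + j30.5)| = 0.548
|Γ|² = 0.3
P_refl = |Γ|²·P_inc = 59.1 W, P_del = (1 − |Γ|²)·P_inc = 138 W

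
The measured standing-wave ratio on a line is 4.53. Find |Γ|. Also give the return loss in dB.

|Γ| = (S − 1)/(S + 1) = (4.53 − 1)/(4.53 + 1) = 3.53/5.53
RL = −20·log₁₀|Γ| = −20·log₁₀(0.638)

|Γ| ≈ 0.638; return loss ≈ 3.9 dB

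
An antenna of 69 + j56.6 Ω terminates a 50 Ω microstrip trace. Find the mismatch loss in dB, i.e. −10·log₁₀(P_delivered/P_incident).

Γ = (19 + j56.6)/(119 + j56.6), |Γ| = 0.453
|Γ|² = 0.205, so P_del/P_inc = 1 − |Γ|² = 0.795
ML = −10·log₁₀(1 − |Γ|²)

mismatch loss ≈ 0.998 dB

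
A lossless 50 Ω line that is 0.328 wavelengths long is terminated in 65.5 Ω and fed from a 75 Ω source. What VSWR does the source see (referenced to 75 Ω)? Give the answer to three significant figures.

βl = 2π × 0.328 = 118°
tan(βl) = -1.87
Z_in = Z_0·(Z_L + jZ_0·tanβl)/(Z_0 + jZ_L·tanβl) = 42.1 + j9.55 Ω
Γ_s = (Z_in − Z_s)/(Z_in + Z_s) = (-32.9 + j9.55)/(117 + j9.55), |Γ_s| = 0.292
VSWR = (1 + |Γ_s|)/(1 − |Γ_s|)

VSWR ≈ 1.83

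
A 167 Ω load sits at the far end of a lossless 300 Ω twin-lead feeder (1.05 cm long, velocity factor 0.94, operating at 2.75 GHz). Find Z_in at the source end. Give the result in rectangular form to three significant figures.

Z_in ≈ 222 + j132 Ω

λ = v/f = 0.94·c / 2.75 GHz = 0.103 m
βl = 2π·l/λ = 2π × 0.102 = 36.9°
tan(βl) = tan(36.9°) = 0.75
Z_in = Z_0·(Z_L + jZ_0·tanβl)/(Z_0 + jZ_L·tanβl)
     = 300·(167 + j225)/(300 + j125)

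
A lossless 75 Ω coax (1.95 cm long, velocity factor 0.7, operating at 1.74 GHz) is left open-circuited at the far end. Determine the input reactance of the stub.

λ = v/f = 0.7·c / 1.74 GHz = 0.121 m
βl = 2π·l/λ = 2π × 0.162 = 58.2°
tan(βl) = 1.61
For an open-circuited stub, Z_in = −jZ_0·cot(βl) = −jZ_0/tan(βl)

X_in ≈ -46.6 Ω (capacitive)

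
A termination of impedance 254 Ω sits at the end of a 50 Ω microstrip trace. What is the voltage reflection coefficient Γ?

Γ = (Z_L − Z_0)/(Z_L + Z_0) = (254 − 50)/(254 + 50) = 204/304

Γ = 0.671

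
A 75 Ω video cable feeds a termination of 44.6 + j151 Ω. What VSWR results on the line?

VSWR ≈ 8.98

Γ = (Z_L − Z_0)/(Z_L + Z_0) = (-30.4 + j151)/(119.6 + j151)
|Γ| = 154/193 = 0.8
VSWR = (1 + |Γ|)/(1 − |Γ|) = 1.8/0.2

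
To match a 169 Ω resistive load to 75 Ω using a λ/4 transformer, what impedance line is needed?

Z_qwt ≈ 113 Ω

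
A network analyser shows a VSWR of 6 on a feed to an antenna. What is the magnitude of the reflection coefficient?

|Γ| = (S − 1)/(S + 1) = (6 − 1)/(6 + 1) = 5/7

|Γ| ≈ 0.714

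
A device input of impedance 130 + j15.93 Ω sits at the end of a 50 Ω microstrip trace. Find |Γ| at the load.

Γ = (Z_L − Z_0)/(Z_L + Z_0) = (80 + j15.93)/(180 + j15.93)
|Γ| = 81.6/181

|Γ| ≈ 0.451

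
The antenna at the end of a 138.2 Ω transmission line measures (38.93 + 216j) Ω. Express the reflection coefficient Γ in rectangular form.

Γ = (Z_L − Z_0)/(Z_L + Z_0) = (-99.27 + j216)/(177.1 + j216)

Γ ≈ 0.373 + j0.765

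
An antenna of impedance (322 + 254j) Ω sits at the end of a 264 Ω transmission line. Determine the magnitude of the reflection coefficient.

|Γ| ≈ 0.408

Γ = (Z_L − Z_0)/(Z_L + Z_0) = (58 + j254)/(586 + j254)
|Γ| = 261/639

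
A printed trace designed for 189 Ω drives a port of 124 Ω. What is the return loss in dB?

RL ≈ 13.7 dB

Γ = (124 − 189)/(124 + 189) = -0.208
RL = −20·log₁₀|Γ| = −20·log₁₀(0.208)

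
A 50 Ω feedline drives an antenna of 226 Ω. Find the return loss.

Γ = (226 − 50)/(226 + 50) = 0.638
RL = −20·log₁₀|Γ| = −20·log₁₀(0.638)

RL ≈ 3.91 dB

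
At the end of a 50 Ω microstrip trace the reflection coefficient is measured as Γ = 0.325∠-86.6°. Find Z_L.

Z_L = Z_0·(1 + Γ)/(1 − Γ) = 50·(1.02 − j0.324)/(0.981 + j0.324)

Z_L ≈ 41.9 − j30.4 Ω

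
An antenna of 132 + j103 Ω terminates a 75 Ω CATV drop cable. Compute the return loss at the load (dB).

Γ = (57 + j103)/(207 + j103), |Γ| = 0.509
RL = −20·log₁₀|Γ| = −20·log₁₀(0.509)

RL ≈ 5.86 dB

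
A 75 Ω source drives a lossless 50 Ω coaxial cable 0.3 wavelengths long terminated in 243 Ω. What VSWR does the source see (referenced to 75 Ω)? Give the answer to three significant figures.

βl = 2π × 0.3 = 108°
tan(βl) = -3.08
Z_in = Z_0·(Z_L + jZ_0·tanβl)/(Z_0 + jZ_L·tanβl) = 11.3 + j15.5 Ω
Γ_s = (Z_in − Z_s)/(Z_in + Z_s) = (-63.7 + j15.5)/(86.3 + j15.5), |Γ_s| = 0.747
VSWR = (1 + |Γ_s|)/(1 − |Γ_s|)

VSWR ≈ 6.91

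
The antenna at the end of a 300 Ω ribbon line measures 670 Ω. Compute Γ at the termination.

Γ = 0.381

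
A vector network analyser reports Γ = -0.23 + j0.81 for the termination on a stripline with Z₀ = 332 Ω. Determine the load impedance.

Z_L = Z_0·(1 + Γ)/(1 − Γ) = 332·(0.77 + j0.81)/(1.23 − j0.81)

Z_L ≈ 44.5 + j248 Ω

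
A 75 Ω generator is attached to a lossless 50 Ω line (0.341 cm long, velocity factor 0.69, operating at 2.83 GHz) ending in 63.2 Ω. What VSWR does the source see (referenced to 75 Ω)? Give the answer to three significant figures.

λ = v/f = 0.69·c / 2.83 GHz = 0.0731 m
βl = 2π·l/λ = 2π × 0.0466 = 16.8°
tan(βl) = 0.302
Z_in = Z_0·(Z_L + jZ_0·tanβl)/(Z_0 + jZ_L·tanβl) = 60.2 − j7.87 Ω
Γ_s = (Z_in − Z_s)/(Z_in + Z_s) = (-14.8 − j7.87)/(135 − j7.87), |Γ_s| = 0.124
VSWR = (1 + |Γ_s|)/(1 − |Γ_s|)

VSWR ≈ 1.28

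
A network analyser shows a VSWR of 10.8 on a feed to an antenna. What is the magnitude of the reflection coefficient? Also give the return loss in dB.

|Γ| ≈ 0.831; return loss ≈ 1.61 dB

|Γ| = (S − 1)/(S + 1) = (10.8 − 1)/(10.8 + 1) = 9.8/11.8
RL = −20·log₁₀|Γ| = −20·log₁₀(0.831)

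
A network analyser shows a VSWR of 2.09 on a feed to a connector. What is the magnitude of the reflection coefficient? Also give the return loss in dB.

|Γ| ≈ 0.353; return loss ≈ 9.05 dB

|Γ| = (S − 1)/(S + 1) = (2.09 − 1)/(2.09 + 1) = 1.09/3.09
RL = −20·log₁₀|Γ| = −20·log₁₀(0.353)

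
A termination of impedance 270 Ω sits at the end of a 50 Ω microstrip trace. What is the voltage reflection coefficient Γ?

Γ = (Z_L − Z_0)/(Z_L + Z_0) = (270 − 50)/(270 + 50) = 220/320

Γ = 0.688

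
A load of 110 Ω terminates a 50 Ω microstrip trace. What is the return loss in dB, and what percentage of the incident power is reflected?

Γ = (110 − 50)/(110 + 50) = 0.375
RL = −20·log₁₀(0.375) = 8.52 dB
P_refl/P_inc = |Γ|² = 0.141

RL ≈ 8.52 dB; 14.1% of incident power reflected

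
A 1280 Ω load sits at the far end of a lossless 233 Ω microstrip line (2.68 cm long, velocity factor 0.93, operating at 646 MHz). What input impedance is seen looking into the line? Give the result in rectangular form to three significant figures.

Z_in ≈ 245 − j458 Ω

λ = v/f = 0.93·c / 646 MHz = 0.432 m
βl = 2π·l/λ = 2π × 0.0621 = 22.3°
tan(βl) = tan(22.3°) = 0.411
Z_in = Z_0·(Z_L + jZ_0·tanβl)/(Z_0 + jZ_L·tanβl)
     = 233·(1280 + j95.7)/(233 + j526)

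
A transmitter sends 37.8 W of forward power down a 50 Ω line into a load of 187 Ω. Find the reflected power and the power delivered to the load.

Γ = (187 − 50)/(187 + 50) = 0.578
|Γ|² = 0.334
P_refl = |Γ|²·P_inc = 12.6 W, P_del = (1 − |Γ|²)·P_inc = 25.2 W

P_reflected ≈ 12.6 W; P_delivered ≈ 25.2 W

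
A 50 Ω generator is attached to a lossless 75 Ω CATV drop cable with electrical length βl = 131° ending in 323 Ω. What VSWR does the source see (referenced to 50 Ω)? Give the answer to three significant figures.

tan(βl) = -1.15
Z_in = Z_0·(Z_L + jZ_0·tanβl)/(Z_0 + jZ_L·tanβl) = 29.4 + j59.3 Ω
Γ_s = (Z_in − Z_s)/(Z_in + Z_s) = (-20.6 + j59.3)/(79.4 + j59.3), |Γ_s| = 0.633
VSWR = (1 + |Γ_s|)/(1 − |Γ_s|)

VSWR ≈ 4.46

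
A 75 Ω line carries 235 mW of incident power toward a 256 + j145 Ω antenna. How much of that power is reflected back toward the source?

|Γ| = |(181 + j145)/(331 + j145)| = 0.642
|Γ|² = 0.412
P_refl = |Γ|²·P_inc = 96.8 mW, P_del = (1 − |Γ|²)·P_inc = 138 mW

P_reflected ≈ 96.8 mW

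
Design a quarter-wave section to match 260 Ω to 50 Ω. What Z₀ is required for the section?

Z_qwt ≈ 114 Ω

Z_qwt = √(Z_0·R_L) = √(50 × 260) = √13000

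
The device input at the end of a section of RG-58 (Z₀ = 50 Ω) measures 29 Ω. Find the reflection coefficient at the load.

Γ = -0.266

Γ = (Z_L − Z_0)/(Z_L + Z_0) = (29 − 50)/(29 + 50) = -21/79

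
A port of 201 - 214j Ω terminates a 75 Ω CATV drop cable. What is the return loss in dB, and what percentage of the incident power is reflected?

Γ = (126 − j214)/(276 − j214), |Γ| = 0.711
RL = −20·log₁₀(0.711) = 2.96 dB
P_refl/P_inc = |Γ|² = 0.506

RL ≈ 2.96 dB; 50.6% of incident power reflected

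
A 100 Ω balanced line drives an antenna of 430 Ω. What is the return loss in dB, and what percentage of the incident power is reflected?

RL ≈ 4.12 dB; 38.8% of incident power reflected

Γ = (430 − 100)/(430 + 100) = 0.623
RL = −20·log₁₀(0.623) = 4.12 dB
P_refl/P_inc = |Γ|² = 0.388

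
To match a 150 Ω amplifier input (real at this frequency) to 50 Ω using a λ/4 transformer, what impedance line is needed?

Z_qwt = √(Z_0·R_L) = √(50 × 150) = √7500

Z_qwt ≈ 86.6 Ω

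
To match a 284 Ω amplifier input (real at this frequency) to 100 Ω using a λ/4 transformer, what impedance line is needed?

Z_qwt ≈ 169 Ω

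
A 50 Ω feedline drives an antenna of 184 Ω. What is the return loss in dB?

RL ≈ 4.84 dB

Γ = (184 − 50)/(184 + 50) = 0.573
RL = −20·log₁₀|Γ| = −20·log₁₀(0.573)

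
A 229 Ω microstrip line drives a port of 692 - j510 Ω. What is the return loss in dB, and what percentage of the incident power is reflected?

Γ = (463 − j510)/(921 − j510), |Γ| = 0.654
RL = −20·log₁₀(0.654) = 3.68 dB
P_refl/P_inc = |Γ|² = 0.428

RL ≈ 3.68 dB; 42.8% of incident power reflected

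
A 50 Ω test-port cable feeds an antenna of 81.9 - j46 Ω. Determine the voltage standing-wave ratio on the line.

VSWR ≈ 2.34

Γ = (Z_L − Z_0)/(Z_L + Z_0) = (31.9 − j46)/(131.9 − j46)
|Γ| = 56/140 = 0.401
VSWR = (1 + |Γ|)/(1 − |Γ|) = 1.4/0.599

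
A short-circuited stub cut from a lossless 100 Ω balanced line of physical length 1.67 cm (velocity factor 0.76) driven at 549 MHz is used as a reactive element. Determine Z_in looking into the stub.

λ = v/f = 0.76·c / 549 MHz = 0.415 m
βl = 2π·l/λ = 2π × 0.0402 = 14.5°
tan(βl) = 0.258
For a short-circuited stub, Z_in = jZ_0·tan(βl)

Z_in ≈ +j25.8 Ω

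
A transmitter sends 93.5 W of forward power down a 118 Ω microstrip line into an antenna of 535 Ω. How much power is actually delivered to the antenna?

P_delivered ≈ 55.4 W

Γ = (535 − 118)/(535 + 118) = 0.639
|Γ|² = 0.408
P_refl = |Γ|²·P_inc = 38.1 W, P_del = (1 − |Γ|²)·P_inc = 55.4 W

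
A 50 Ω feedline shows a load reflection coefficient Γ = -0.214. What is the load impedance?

Z_L = Z_0·(1 + Γ)/(1 − Γ) = 50·(0.786)/(1.21)

Z_L ≈ 32.4 Ω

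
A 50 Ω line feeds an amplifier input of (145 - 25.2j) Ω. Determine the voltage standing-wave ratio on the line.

Γ = (Z_L − Z_0)/(Z_L + Z_0) = (95 − j25.2)/(195 − j25.2)
|Γ| = 98.3/197 = 0.5
VSWR = (1 + |Γ|)/(1 − |Γ|) = 1.5/0.5

VSWR ≈ 3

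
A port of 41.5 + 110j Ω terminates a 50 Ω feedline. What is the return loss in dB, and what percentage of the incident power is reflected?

Γ = (-8.5 + j110)/(91.5 + j110), |Γ| = 0.771
RL = −20·log₁₀(0.771) = 2.26 dB
P_refl/P_inc = |Γ|² = 0.595

RL ≈ 2.26 dB; 59.5% of incident power reflected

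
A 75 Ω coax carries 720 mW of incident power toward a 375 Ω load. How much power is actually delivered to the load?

Γ = (375 − 75)/(375 + 75) = 0.667
|Γ|² = 0.444
P_refl = |Γ|²·P_inc = 320 mW, P_del = (1 − |Γ|²)·P_inc = 400 mW

P_delivered ≈ 400 mW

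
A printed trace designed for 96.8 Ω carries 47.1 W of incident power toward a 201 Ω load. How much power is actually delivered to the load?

Γ = (201 − 96.8)/(201 + 96.8) = 0.35
|Γ|² = 0.122
P_refl = |Γ|²·P_inc = 5.77 W, P_del = (1 − |Γ|²)·P_inc = 41.3 W

P_delivered ≈ 41.3 W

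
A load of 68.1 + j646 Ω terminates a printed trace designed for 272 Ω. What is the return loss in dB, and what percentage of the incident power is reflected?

Γ = (-203.9 + j646)/(340.1 + j646), |Γ| = 0.928
RL = −20·log₁₀(0.928) = 0.65 dB
P_refl/P_inc = |Γ|² = 0.861

RL ≈ 0.65 dB; 86.1% of incident power reflected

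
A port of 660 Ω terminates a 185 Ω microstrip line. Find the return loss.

Γ = (660 − 185)/(660 + 185) = 0.562
RL = −20·log₁₀|Γ| = −20·log₁₀(0.562)

RL ≈ 5 dB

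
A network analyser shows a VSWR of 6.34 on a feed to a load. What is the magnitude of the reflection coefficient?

|Γ| ≈ 0.728

|Γ| = (S − 1)/(S + 1) = (6.34 − 1)/(6.34 + 1) = 5.34/7.34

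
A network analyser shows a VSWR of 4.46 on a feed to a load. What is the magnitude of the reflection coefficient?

|Γ| = (S − 1)/(S + 1) = (4.46 − 1)/(4.46 + 1) = 3.46/5.46

|Γ| ≈ 0.634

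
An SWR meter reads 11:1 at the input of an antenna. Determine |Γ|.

|Γ| ≈ 0.833

|Γ| = (S − 1)/(S + 1) = (11 − 1)/(11 + 1) = 10/12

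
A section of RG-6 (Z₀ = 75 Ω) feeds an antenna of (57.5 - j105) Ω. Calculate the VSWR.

VSWR ≈ 4.4

Γ = (Z_L − Z_0)/(Z_L + Z_0) = (-17.5 − j105)/(132.5 − j105)
|Γ| = 106/169 = 0.63
VSWR = (1 + |Γ|)/(1 − |Γ|) = 1.63/0.37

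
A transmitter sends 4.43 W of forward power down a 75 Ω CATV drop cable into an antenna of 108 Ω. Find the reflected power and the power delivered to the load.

Γ = (108 − 75)/(108 + 75) = 0.18
|Γ|² = 0.0325
P_refl = |Γ|²·P_inc = 0.144 W, P_del = (1 − |Γ|²)·P_inc = 4.29 W

P_reflected ≈ 0.144 W; P_delivered ≈ 4.29 W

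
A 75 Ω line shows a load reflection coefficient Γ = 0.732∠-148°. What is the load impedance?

Z_L ≈ 12.5 − j20.9 Ω

Z_L = Z_0·(1 + Γ)/(1 − Γ) = 75·(0.379 − j0.388)/(1.62 + j0.388)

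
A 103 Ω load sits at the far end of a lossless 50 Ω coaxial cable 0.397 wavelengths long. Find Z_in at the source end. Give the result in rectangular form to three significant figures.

βl = 2π × 0.397 = 143°
tan(βl) = tan(143°) = -0.756
Z_in = Z_0·(Z_L + jZ_0·tanβl)/(Z_0 + jZ_L·tanβl)
     = 50·(103 − j37.8)/(50 − j77.8)

Z_in ≈ 47.3 + j35.8 Ω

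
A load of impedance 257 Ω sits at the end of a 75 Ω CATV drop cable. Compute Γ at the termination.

Γ = (Z_L − Z_0)/(Z_L + Z_0) = (257 − 75)/(257 + 75) = 182/332

Γ = 0.548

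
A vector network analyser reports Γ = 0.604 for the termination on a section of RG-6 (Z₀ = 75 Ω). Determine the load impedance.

Z_L = Z_0·(1 + Γ)/(1 − Γ) = 75·(1.6)/(0.396)

Z_L ≈ 304 Ω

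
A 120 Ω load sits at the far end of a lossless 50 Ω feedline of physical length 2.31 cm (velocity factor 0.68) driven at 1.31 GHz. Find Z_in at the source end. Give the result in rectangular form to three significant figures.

λ = v/f = 0.68·c / 1.31 GHz = 0.156 m
βl = 2π·l/λ = 2π × 0.148 = 53.4°
tan(βl) = tan(53.4°) = 1.35
Z_in = Z_0·(Z_L + jZ_0·tanβl)/(Z_0 + jZ_L·tanβl)
     = 50·(120 + j67.3)/(50 + j162)

Z_in ≈ 29.5 − j28 Ω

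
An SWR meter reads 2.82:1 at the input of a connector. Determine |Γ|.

|Γ| ≈ 0.476

|Γ| = (S − 1)/(S + 1) = (2.82 − 1)/(2.82 + 1) = 1.82/3.82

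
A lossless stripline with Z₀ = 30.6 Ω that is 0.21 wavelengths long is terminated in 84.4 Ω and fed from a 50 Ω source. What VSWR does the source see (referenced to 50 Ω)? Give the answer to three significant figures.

βl = 2π × 0.21 = 75.6°
tan(βl) = 3.89
Z_in = Z_0·(Z_L + jZ_0·tanβl)/(Z_0 + jZ_L·tanβl) = 11.7 − j6.77 Ω
Γ_s = (Z_in − Z_s)/(Z_in + Z_s) = (-38.3 − j6.77)/(61.7 − j6.77), |Γ_s| = 0.626
VSWR = (1 + |Γ_s|)/(1 − |Γ_s|)

VSWR ≈ 4.35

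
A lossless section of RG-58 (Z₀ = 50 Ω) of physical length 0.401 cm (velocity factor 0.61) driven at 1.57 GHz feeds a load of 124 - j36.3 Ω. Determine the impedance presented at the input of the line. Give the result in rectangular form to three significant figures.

λ = v/f = 0.61·c / 1.57 GHz = 0.117 m
βl = 2π·l/λ = 2π × 0.0344 = 12.4°
tan(βl) = tan(12.4°) = 0.22
Z_in = Z_0·(Z_L + jZ_0·tanβl)/(Z_0 + jZ_L·tanβl)
     = 50·(124 − j25.3)/(58 + j27.2)

Z_in ≈ 79.2 − j59 Ω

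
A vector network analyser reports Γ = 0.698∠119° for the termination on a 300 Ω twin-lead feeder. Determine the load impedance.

Z_L = Z_0·(1 + Γ)/(1 − Γ) = 300·(0.662 + j0.61)/(1.34 − j0.61)

Z_L ≈ 71.1 + j169 Ω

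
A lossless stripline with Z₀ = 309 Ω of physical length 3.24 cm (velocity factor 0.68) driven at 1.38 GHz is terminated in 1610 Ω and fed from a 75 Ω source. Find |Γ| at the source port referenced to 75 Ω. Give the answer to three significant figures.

|Γ| ≈ 0.403

λ = v/f = 0.68·c / 1.38 GHz = 0.148 m
βl = 2π·l/λ = 2π × 0.219 = 78.9°
tan(βl) = 5.1
Z_in = Z_0·(Z_L + jZ_0·tanβl)/(Z_0 + jZ_L·tanβl) = 61.5 − j58.3 Ω
Γ_s = (Z_in − Z_s)/(Z_in + Z_s) = (-13.5 − j58.3)/(136 − j58.3), |Γ_s| = 0.403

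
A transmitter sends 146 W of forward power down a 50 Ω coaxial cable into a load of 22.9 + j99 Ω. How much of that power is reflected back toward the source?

|Γ| = |(-27.1 + j99)/(72.9 + j99)| = 0.835
|Γ|² = 0.697
P_refl = |Γ|²·P_inc = 102 W, P_del = (1 − |Γ|²)·P_inc = 44.2 W

P_reflected ≈ 102 W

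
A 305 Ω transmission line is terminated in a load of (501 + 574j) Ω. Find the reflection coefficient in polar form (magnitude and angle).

Γ = (Z_L − Z_0)/(Z_L + Z_0) = (196 + j574)/(806 + j574)
|Γ| = 607/990 = 0.613

Γ ≈ 0.613 ∠ 35.7°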